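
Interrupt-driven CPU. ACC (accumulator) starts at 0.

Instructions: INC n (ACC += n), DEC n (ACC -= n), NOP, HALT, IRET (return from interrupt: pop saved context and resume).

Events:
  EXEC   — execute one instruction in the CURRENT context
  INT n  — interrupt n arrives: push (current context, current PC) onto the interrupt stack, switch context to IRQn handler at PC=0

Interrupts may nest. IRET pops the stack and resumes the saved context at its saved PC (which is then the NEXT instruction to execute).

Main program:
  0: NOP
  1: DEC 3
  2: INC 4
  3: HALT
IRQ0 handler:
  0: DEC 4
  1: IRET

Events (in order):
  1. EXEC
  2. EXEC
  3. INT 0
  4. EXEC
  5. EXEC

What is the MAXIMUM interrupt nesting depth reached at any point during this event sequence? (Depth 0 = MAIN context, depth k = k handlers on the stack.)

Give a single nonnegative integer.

Event 1 (EXEC): [MAIN] PC=0: NOP [depth=0]
Event 2 (EXEC): [MAIN] PC=1: DEC 3 -> ACC=-3 [depth=0]
Event 3 (INT 0): INT 0 arrives: push (MAIN, PC=2), enter IRQ0 at PC=0 (depth now 1) [depth=1]
Event 4 (EXEC): [IRQ0] PC=0: DEC 4 -> ACC=-7 [depth=1]
Event 5 (EXEC): [IRQ0] PC=1: IRET -> resume MAIN at PC=2 (depth now 0) [depth=0]
Max depth observed: 1

Answer: 1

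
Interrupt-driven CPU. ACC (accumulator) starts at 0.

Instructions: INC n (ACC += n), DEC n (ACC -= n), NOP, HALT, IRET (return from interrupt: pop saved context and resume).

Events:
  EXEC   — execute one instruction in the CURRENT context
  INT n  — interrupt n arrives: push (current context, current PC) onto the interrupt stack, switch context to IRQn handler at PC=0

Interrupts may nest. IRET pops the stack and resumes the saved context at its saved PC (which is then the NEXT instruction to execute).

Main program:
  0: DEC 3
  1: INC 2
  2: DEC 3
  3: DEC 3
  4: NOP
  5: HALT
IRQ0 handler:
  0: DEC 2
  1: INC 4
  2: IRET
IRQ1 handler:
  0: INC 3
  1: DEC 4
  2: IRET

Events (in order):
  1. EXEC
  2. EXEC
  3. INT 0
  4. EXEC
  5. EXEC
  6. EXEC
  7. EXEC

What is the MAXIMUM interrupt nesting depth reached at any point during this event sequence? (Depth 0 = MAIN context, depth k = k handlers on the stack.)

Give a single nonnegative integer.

Answer: 1

Derivation:
Event 1 (EXEC): [MAIN] PC=0: DEC 3 -> ACC=-3 [depth=0]
Event 2 (EXEC): [MAIN] PC=1: INC 2 -> ACC=-1 [depth=0]
Event 3 (INT 0): INT 0 arrives: push (MAIN, PC=2), enter IRQ0 at PC=0 (depth now 1) [depth=1]
Event 4 (EXEC): [IRQ0] PC=0: DEC 2 -> ACC=-3 [depth=1]
Event 5 (EXEC): [IRQ0] PC=1: INC 4 -> ACC=1 [depth=1]
Event 6 (EXEC): [IRQ0] PC=2: IRET -> resume MAIN at PC=2 (depth now 0) [depth=0]
Event 7 (EXEC): [MAIN] PC=2: DEC 3 -> ACC=-2 [depth=0]
Max depth observed: 1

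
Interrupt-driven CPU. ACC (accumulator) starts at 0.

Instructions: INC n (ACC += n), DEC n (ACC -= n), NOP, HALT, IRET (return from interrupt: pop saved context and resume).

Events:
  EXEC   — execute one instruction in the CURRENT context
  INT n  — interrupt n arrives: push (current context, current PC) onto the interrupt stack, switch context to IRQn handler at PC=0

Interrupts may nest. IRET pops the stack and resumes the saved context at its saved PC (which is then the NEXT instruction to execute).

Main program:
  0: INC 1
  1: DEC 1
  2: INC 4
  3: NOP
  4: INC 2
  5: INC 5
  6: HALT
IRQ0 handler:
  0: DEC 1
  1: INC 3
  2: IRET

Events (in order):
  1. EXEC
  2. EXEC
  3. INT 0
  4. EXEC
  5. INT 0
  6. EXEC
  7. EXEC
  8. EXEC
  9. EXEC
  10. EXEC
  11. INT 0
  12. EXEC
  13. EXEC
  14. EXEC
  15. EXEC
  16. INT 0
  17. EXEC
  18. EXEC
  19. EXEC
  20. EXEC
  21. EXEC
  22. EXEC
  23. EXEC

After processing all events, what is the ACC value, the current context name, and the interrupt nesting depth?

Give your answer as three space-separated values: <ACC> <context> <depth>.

Answer: 19 MAIN 0

Derivation:
Event 1 (EXEC): [MAIN] PC=0: INC 1 -> ACC=1
Event 2 (EXEC): [MAIN] PC=1: DEC 1 -> ACC=0
Event 3 (INT 0): INT 0 arrives: push (MAIN, PC=2), enter IRQ0 at PC=0 (depth now 1)
Event 4 (EXEC): [IRQ0] PC=0: DEC 1 -> ACC=-1
Event 5 (INT 0): INT 0 arrives: push (IRQ0, PC=1), enter IRQ0 at PC=0 (depth now 2)
Event 6 (EXEC): [IRQ0] PC=0: DEC 1 -> ACC=-2
Event 7 (EXEC): [IRQ0] PC=1: INC 3 -> ACC=1
Event 8 (EXEC): [IRQ0] PC=2: IRET -> resume IRQ0 at PC=1 (depth now 1)
Event 9 (EXEC): [IRQ0] PC=1: INC 3 -> ACC=4
Event 10 (EXEC): [IRQ0] PC=2: IRET -> resume MAIN at PC=2 (depth now 0)
Event 11 (INT 0): INT 0 arrives: push (MAIN, PC=2), enter IRQ0 at PC=0 (depth now 1)
Event 12 (EXEC): [IRQ0] PC=0: DEC 1 -> ACC=3
Event 13 (EXEC): [IRQ0] PC=1: INC 3 -> ACC=6
Event 14 (EXEC): [IRQ0] PC=2: IRET -> resume MAIN at PC=2 (depth now 0)
Event 15 (EXEC): [MAIN] PC=2: INC 4 -> ACC=10
Event 16 (INT 0): INT 0 arrives: push (MAIN, PC=3), enter IRQ0 at PC=0 (depth now 1)
Event 17 (EXEC): [IRQ0] PC=0: DEC 1 -> ACC=9
Event 18 (EXEC): [IRQ0] PC=1: INC 3 -> ACC=12
Event 19 (EXEC): [IRQ0] PC=2: IRET -> resume MAIN at PC=3 (depth now 0)
Event 20 (EXEC): [MAIN] PC=3: NOP
Event 21 (EXEC): [MAIN] PC=4: INC 2 -> ACC=14
Event 22 (EXEC): [MAIN] PC=5: INC 5 -> ACC=19
Event 23 (EXEC): [MAIN] PC=6: HALT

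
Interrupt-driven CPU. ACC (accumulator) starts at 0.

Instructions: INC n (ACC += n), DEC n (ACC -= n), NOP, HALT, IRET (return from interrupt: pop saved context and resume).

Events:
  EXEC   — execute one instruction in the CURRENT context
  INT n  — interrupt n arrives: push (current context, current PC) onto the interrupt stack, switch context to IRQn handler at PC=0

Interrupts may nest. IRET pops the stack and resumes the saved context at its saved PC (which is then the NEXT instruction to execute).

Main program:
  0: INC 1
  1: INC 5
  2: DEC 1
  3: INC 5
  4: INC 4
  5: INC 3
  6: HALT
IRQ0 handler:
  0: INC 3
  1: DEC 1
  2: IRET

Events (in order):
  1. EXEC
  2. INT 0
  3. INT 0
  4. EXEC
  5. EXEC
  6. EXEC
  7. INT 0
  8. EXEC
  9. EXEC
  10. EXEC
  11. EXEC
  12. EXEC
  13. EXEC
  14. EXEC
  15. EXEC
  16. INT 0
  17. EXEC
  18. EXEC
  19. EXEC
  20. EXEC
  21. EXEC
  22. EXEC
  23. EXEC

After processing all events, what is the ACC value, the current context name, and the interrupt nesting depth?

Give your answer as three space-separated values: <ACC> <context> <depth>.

Answer: 25 MAIN 0

Derivation:
Event 1 (EXEC): [MAIN] PC=0: INC 1 -> ACC=1
Event 2 (INT 0): INT 0 arrives: push (MAIN, PC=1), enter IRQ0 at PC=0 (depth now 1)
Event 3 (INT 0): INT 0 arrives: push (IRQ0, PC=0), enter IRQ0 at PC=0 (depth now 2)
Event 4 (EXEC): [IRQ0] PC=0: INC 3 -> ACC=4
Event 5 (EXEC): [IRQ0] PC=1: DEC 1 -> ACC=3
Event 6 (EXEC): [IRQ0] PC=2: IRET -> resume IRQ0 at PC=0 (depth now 1)
Event 7 (INT 0): INT 0 arrives: push (IRQ0, PC=0), enter IRQ0 at PC=0 (depth now 2)
Event 8 (EXEC): [IRQ0] PC=0: INC 3 -> ACC=6
Event 9 (EXEC): [IRQ0] PC=1: DEC 1 -> ACC=5
Event 10 (EXEC): [IRQ0] PC=2: IRET -> resume IRQ0 at PC=0 (depth now 1)
Event 11 (EXEC): [IRQ0] PC=0: INC 3 -> ACC=8
Event 12 (EXEC): [IRQ0] PC=1: DEC 1 -> ACC=7
Event 13 (EXEC): [IRQ0] PC=2: IRET -> resume MAIN at PC=1 (depth now 0)
Event 14 (EXEC): [MAIN] PC=1: INC 5 -> ACC=12
Event 15 (EXEC): [MAIN] PC=2: DEC 1 -> ACC=11
Event 16 (INT 0): INT 0 arrives: push (MAIN, PC=3), enter IRQ0 at PC=0 (depth now 1)
Event 17 (EXEC): [IRQ0] PC=0: INC 3 -> ACC=14
Event 18 (EXEC): [IRQ0] PC=1: DEC 1 -> ACC=13
Event 19 (EXEC): [IRQ0] PC=2: IRET -> resume MAIN at PC=3 (depth now 0)
Event 20 (EXEC): [MAIN] PC=3: INC 5 -> ACC=18
Event 21 (EXEC): [MAIN] PC=4: INC 4 -> ACC=22
Event 22 (EXEC): [MAIN] PC=5: INC 3 -> ACC=25
Event 23 (EXEC): [MAIN] PC=6: HALT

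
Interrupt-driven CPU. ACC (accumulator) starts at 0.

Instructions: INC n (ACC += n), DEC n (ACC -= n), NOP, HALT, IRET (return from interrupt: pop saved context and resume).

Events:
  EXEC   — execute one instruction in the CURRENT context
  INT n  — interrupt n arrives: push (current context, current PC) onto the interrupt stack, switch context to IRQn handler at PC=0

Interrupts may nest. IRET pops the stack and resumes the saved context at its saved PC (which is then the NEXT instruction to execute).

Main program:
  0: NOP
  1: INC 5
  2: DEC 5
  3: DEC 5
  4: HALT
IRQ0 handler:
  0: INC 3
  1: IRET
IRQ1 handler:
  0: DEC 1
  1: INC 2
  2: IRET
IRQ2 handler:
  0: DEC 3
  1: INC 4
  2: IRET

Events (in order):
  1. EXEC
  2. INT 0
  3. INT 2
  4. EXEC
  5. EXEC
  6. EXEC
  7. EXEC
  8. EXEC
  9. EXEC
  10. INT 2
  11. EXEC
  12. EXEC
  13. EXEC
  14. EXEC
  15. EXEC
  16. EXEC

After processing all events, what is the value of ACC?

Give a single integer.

Event 1 (EXEC): [MAIN] PC=0: NOP
Event 2 (INT 0): INT 0 arrives: push (MAIN, PC=1), enter IRQ0 at PC=0 (depth now 1)
Event 3 (INT 2): INT 2 arrives: push (IRQ0, PC=0), enter IRQ2 at PC=0 (depth now 2)
Event 4 (EXEC): [IRQ2] PC=0: DEC 3 -> ACC=-3
Event 5 (EXEC): [IRQ2] PC=1: INC 4 -> ACC=1
Event 6 (EXEC): [IRQ2] PC=2: IRET -> resume IRQ0 at PC=0 (depth now 1)
Event 7 (EXEC): [IRQ0] PC=0: INC 3 -> ACC=4
Event 8 (EXEC): [IRQ0] PC=1: IRET -> resume MAIN at PC=1 (depth now 0)
Event 9 (EXEC): [MAIN] PC=1: INC 5 -> ACC=9
Event 10 (INT 2): INT 2 arrives: push (MAIN, PC=2), enter IRQ2 at PC=0 (depth now 1)
Event 11 (EXEC): [IRQ2] PC=0: DEC 3 -> ACC=6
Event 12 (EXEC): [IRQ2] PC=1: INC 4 -> ACC=10
Event 13 (EXEC): [IRQ2] PC=2: IRET -> resume MAIN at PC=2 (depth now 0)
Event 14 (EXEC): [MAIN] PC=2: DEC 5 -> ACC=5
Event 15 (EXEC): [MAIN] PC=3: DEC 5 -> ACC=0
Event 16 (EXEC): [MAIN] PC=4: HALT

Answer: 0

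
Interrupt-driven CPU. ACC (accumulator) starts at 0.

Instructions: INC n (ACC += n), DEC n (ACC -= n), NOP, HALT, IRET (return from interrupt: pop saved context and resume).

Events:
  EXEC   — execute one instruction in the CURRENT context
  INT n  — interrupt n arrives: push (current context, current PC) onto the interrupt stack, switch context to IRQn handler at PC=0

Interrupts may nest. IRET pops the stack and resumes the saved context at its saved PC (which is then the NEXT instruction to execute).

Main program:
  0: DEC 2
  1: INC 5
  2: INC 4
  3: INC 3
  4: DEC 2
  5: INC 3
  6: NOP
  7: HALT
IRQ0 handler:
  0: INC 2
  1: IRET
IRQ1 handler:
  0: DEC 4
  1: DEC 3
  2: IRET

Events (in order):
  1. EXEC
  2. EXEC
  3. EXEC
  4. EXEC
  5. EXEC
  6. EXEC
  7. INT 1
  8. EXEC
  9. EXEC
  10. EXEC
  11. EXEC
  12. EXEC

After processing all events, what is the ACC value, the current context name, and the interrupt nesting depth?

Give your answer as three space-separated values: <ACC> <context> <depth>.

Event 1 (EXEC): [MAIN] PC=0: DEC 2 -> ACC=-2
Event 2 (EXEC): [MAIN] PC=1: INC 5 -> ACC=3
Event 3 (EXEC): [MAIN] PC=2: INC 4 -> ACC=7
Event 4 (EXEC): [MAIN] PC=3: INC 3 -> ACC=10
Event 5 (EXEC): [MAIN] PC=4: DEC 2 -> ACC=8
Event 6 (EXEC): [MAIN] PC=5: INC 3 -> ACC=11
Event 7 (INT 1): INT 1 arrives: push (MAIN, PC=6), enter IRQ1 at PC=0 (depth now 1)
Event 8 (EXEC): [IRQ1] PC=0: DEC 4 -> ACC=7
Event 9 (EXEC): [IRQ1] PC=1: DEC 3 -> ACC=4
Event 10 (EXEC): [IRQ1] PC=2: IRET -> resume MAIN at PC=6 (depth now 0)
Event 11 (EXEC): [MAIN] PC=6: NOP
Event 12 (EXEC): [MAIN] PC=7: HALT

Answer: 4 MAIN 0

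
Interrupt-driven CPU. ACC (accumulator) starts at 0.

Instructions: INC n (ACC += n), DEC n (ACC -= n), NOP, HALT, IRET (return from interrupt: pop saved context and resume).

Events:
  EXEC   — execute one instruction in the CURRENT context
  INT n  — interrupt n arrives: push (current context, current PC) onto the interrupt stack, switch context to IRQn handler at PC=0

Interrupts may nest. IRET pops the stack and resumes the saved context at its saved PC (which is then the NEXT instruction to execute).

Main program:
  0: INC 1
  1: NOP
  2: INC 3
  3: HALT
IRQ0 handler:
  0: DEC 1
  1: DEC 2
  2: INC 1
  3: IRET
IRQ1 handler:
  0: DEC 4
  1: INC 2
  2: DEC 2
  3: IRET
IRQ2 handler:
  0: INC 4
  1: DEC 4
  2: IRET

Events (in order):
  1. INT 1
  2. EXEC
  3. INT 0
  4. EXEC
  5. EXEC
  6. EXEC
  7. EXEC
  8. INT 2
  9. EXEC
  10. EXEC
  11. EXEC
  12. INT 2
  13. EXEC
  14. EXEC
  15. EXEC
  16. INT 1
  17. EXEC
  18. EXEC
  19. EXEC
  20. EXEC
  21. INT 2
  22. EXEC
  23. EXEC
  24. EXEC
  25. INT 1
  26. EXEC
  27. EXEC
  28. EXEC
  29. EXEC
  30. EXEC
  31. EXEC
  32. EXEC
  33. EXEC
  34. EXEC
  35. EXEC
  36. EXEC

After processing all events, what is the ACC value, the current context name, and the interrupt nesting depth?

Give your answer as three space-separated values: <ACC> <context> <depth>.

Event 1 (INT 1): INT 1 arrives: push (MAIN, PC=0), enter IRQ1 at PC=0 (depth now 1)
Event 2 (EXEC): [IRQ1] PC=0: DEC 4 -> ACC=-4
Event 3 (INT 0): INT 0 arrives: push (IRQ1, PC=1), enter IRQ0 at PC=0 (depth now 2)
Event 4 (EXEC): [IRQ0] PC=0: DEC 1 -> ACC=-5
Event 5 (EXEC): [IRQ0] PC=1: DEC 2 -> ACC=-7
Event 6 (EXEC): [IRQ0] PC=2: INC 1 -> ACC=-6
Event 7 (EXEC): [IRQ0] PC=3: IRET -> resume IRQ1 at PC=1 (depth now 1)
Event 8 (INT 2): INT 2 arrives: push (IRQ1, PC=1), enter IRQ2 at PC=0 (depth now 2)
Event 9 (EXEC): [IRQ2] PC=0: INC 4 -> ACC=-2
Event 10 (EXEC): [IRQ2] PC=1: DEC 4 -> ACC=-6
Event 11 (EXEC): [IRQ2] PC=2: IRET -> resume IRQ1 at PC=1 (depth now 1)
Event 12 (INT 2): INT 2 arrives: push (IRQ1, PC=1), enter IRQ2 at PC=0 (depth now 2)
Event 13 (EXEC): [IRQ2] PC=0: INC 4 -> ACC=-2
Event 14 (EXEC): [IRQ2] PC=1: DEC 4 -> ACC=-6
Event 15 (EXEC): [IRQ2] PC=2: IRET -> resume IRQ1 at PC=1 (depth now 1)
Event 16 (INT 1): INT 1 arrives: push (IRQ1, PC=1), enter IRQ1 at PC=0 (depth now 2)
Event 17 (EXEC): [IRQ1] PC=0: DEC 4 -> ACC=-10
Event 18 (EXEC): [IRQ1] PC=1: INC 2 -> ACC=-8
Event 19 (EXEC): [IRQ1] PC=2: DEC 2 -> ACC=-10
Event 20 (EXEC): [IRQ1] PC=3: IRET -> resume IRQ1 at PC=1 (depth now 1)
Event 21 (INT 2): INT 2 arrives: push (IRQ1, PC=1), enter IRQ2 at PC=0 (depth now 2)
Event 22 (EXEC): [IRQ2] PC=0: INC 4 -> ACC=-6
Event 23 (EXEC): [IRQ2] PC=1: DEC 4 -> ACC=-10
Event 24 (EXEC): [IRQ2] PC=2: IRET -> resume IRQ1 at PC=1 (depth now 1)
Event 25 (INT 1): INT 1 arrives: push (IRQ1, PC=1), enter IRQ1 at PC=0 (depth now 2)
Event 26 (EXEC): [IRQ1] PC=0: DEC 4 -> ACC=-14
Event 27 (EXEC): [IRQ1] PC=1: INC 2 -> ACC=-12
Event 28 (EXEC): [IRQ1] PC=2: DEC 2 -> ACC=-14
Event 29 (EXEC): [IRQ1] PC=3: IRET -> resume IRQ1 at PC=1 (depth now 1)
Event 30 (EXEC): [IRQ1] PC=1: INC 2 -> ACC=-12
Event 31 (EXEC): [IRQ1] PC=2: DEC 2 -> ACC=-14
Event 32 (EXEC): [IRQ1] PC=3: IRET -> resume MAIN at PC=0 (depth now 0)
Event 33 (EXEC): [MAIN] PC=0: INC 1 -> ACC=-13
Event 34 (EXEC): [MAIN] PC=1: NOP
Event 35 (EXEC): [MAIN] PC=2: INC 3 -> ACC=-10
Event 36 (EXEC): [MAIN] PC=3: HALT

Answer: -10 MAIN 0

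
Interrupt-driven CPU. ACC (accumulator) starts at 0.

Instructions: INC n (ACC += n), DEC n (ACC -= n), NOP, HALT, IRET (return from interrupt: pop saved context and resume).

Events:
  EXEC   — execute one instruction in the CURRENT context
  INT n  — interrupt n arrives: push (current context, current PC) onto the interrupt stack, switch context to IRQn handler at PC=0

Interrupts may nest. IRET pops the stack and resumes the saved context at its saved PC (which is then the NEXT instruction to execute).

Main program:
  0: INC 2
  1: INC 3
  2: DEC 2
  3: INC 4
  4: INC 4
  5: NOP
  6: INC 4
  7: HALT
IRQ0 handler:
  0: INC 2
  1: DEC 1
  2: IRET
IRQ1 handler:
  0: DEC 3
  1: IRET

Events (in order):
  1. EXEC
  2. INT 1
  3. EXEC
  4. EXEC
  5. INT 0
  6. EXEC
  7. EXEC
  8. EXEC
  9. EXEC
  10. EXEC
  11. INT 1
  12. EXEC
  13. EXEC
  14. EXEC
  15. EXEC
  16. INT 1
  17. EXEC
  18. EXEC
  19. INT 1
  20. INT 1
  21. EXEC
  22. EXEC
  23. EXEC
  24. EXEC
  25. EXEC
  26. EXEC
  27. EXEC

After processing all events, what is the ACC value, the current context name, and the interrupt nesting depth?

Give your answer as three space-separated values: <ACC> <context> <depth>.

Answer: 1 MAIN 0

Derivation:
Event 1 (EXEC): [MAIN] PC=0: INC 2 -> ACC=2
Event 2 (INT 1): INT 1 arrives: push (MAIN, PC=1), enter IRQ1 at PC=0 (depth now 1)
Event 3 (EXEC): [IRQ1] PC=0: DEC 3 -> ACC=-1
Event 4 (EXEC): [IRQ1] PC=1: IRET -> resume MAIN at PC=1 (depth now 0)
Event 5 (INT 0): INT 0 arrives: push (MAIN, PC=1), enter IRQ0 at PC=0 (depth now 1)
Event 6 (EXEC): [IRQ0] PC=0: INC 2 -> ACC=1
Event 7 (EXEC): [IRQ0] PC=1: DEC 1 -> ACC=0
Event 8 (EXEC): [IRQ0] PC=2: IRET -> resume MAIN at PC=1 (depth now 0)
Event 9 (EXEC): [MAIN] PC=1: INC 3 -> ACC=3
Event 10 (EXEC): [MAIN] PC=2: DEC 2 -> ACC=1
Event 11 (INT 1): INT 1 arrives: push (MAIN, PC=3), enter IRQ1 at PC=0 (depth now 1)
Event 12 (EXEC): [IRQ1] PC=0: DEC 3 -> ACC=-2
Event 13 (EXEC): [IRQ1] PC=1: IRET -> resume MAIN at PC=3 (depth now 0)
Event 14 (EXEC): [MAIN] PC=3: INC 4 -> ACC=2
Event 15 (EXEC): [MAIN] PC=4: INC 4 -> ACC=6
Event 16 (INT 1): INT 1 arrives: push (MAIN, PC=5), enter IRQ1 at PC=0 (depth now 1)
Event 17 (EXEC): [IRQ1] PC=0: DEC 3 -> ACC=3
Event 18 (EXEC): [IRQ1] PC=1: IRET -> resume MAIN at PC=5 (depth now 0)
Event 19 (INT 1): INT 1 arrives: push (MAIN, PC=5), enter IRQ1 at PC=0 (depth now 1)
Event 20 (INT 1): INT 1 arrives: push (IRQ1, PC=0), enter IRQ1 at PC=0 (depth now 2)
Event 21 (EXEC): [IRQ1] PC=0: DEC 3 -> ACC=0
Event 22 (EXEC): [IRQ1] PC=1: IRET -> resume IRQ1 at PC=0 (depth now 1)
Event 23 (EXEC): [IRQ1] PC=0: DEC 3 -> ACC=-3
Event 24 (EXEC): [IRQ1] PC=1: IRET -> resume MAIN at PC=5 (depth now 0)
Event 25 (EXEC): [MAIN] PC=5: NOP
Event 26 (EXEC): [MAIN] PC=6: INC 4 -> ACC=1
Event 27 (EXEC): [MAIN] PC=7: HALT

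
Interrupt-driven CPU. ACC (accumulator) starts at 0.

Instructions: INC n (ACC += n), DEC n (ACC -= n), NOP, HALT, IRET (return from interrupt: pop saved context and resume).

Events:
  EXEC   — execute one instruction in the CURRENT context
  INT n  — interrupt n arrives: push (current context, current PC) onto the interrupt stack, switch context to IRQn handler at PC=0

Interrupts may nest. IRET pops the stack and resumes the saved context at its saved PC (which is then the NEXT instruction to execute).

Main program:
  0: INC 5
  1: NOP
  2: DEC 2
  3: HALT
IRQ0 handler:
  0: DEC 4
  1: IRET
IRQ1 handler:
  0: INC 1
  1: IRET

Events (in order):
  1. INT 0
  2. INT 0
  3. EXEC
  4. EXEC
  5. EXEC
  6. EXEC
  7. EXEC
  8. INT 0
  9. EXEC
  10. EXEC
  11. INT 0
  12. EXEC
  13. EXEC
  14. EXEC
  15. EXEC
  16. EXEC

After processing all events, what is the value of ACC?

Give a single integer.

Event 1 (INT 0): INT 0 arrives: push (MAIN, PC=0), enter IRQ0 at PC=0 (depth now 1)
Event 2 (INT 0): INT 0 arrives: push (IRQ0, PC=0), enter IRQ0 at PC=0 (depth now 2)
Event 3 (EXEC): [IRQ0] PC=0: DEC 4 -> ACC=-4
Event 4 (EXEC): [IRQ0] PC=1: IRET -> resume IRQ0 at PC=0 (depth now 1)
Event 5 (EXEC): [IRQ0] PC=0: DEC 4 -> ACC=-8
Event 6 (EXEC): [IRQ0] PC=1: IRET -> resume MAIN at PC=0 (depth now 0)
Event 7 (EXEC): [MAIN] PC=0: INC 5 -> ACC=-3
Event 8 (INT 0): INT 0 arrives: push (MAIN, PC=1), enter IRQ0 at PC=0 (depth now 1)
Event 9 (EXEC): [IRQ0] PC=0: DEC 4 -> ACC=-7
Event 10 (EXEC): [IRQ0] PC=1: IRET -> resume MAIN at PC=1 (depth now 0)
Event 11 (INT 0): INT 0 arrives: push (MAIN, PC=1), enter IRQ0 at PC=0 (depth now 1)
Event 12 (EXEC): [IRQ0] PC=0: DEC 4 -> ACC=-11
Event 13 (EXEC): [IRQ0] PC=1: IRET -> resume MAIN at PC=1 (depth now 0)
Event 14 (EXEC): [MAIN] PC=1: NOP
Event 15 (EXEC): [MAIN] PC=2: DEC 2 -> ACC=-13
Event 16 (EXEC): [MAIN] PC=3: HALT

Answer: -13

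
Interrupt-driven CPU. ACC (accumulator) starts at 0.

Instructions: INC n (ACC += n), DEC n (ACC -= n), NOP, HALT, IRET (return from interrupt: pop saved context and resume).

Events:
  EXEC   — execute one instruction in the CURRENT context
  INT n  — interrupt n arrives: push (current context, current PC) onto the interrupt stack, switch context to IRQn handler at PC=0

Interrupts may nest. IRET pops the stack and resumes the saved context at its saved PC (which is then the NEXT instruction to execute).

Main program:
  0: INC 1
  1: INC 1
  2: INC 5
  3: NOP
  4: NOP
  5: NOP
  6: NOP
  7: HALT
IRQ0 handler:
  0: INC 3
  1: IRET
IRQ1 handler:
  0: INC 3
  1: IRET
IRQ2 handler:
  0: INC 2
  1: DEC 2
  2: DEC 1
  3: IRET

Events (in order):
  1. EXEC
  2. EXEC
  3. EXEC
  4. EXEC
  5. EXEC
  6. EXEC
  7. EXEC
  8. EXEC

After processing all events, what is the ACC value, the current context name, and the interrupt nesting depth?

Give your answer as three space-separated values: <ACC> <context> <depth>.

Event 1 (EXEC): [MAIN] PC=0: INC 1 -> ACC=1
Event 2 (EXEC): [MAIN] PC=1: INC 1 -> ACC=2
Event 3 (EXEC): [MAIN] PC=2: INC 5 -> ACC=7
Event 4 (EXEC): [MAIN] PC=3: NOP
Event 5 (EXEC): [MAIN] PC=4: NOP
Event 6 (EXEC): [MAIN] PC=5: NOP
Event 7 (EXEC): [MAIN] PC=6: NOP
Event 8 (EXEC): [MAIN] PC=7: HALT

Answer: 7 MAIN 0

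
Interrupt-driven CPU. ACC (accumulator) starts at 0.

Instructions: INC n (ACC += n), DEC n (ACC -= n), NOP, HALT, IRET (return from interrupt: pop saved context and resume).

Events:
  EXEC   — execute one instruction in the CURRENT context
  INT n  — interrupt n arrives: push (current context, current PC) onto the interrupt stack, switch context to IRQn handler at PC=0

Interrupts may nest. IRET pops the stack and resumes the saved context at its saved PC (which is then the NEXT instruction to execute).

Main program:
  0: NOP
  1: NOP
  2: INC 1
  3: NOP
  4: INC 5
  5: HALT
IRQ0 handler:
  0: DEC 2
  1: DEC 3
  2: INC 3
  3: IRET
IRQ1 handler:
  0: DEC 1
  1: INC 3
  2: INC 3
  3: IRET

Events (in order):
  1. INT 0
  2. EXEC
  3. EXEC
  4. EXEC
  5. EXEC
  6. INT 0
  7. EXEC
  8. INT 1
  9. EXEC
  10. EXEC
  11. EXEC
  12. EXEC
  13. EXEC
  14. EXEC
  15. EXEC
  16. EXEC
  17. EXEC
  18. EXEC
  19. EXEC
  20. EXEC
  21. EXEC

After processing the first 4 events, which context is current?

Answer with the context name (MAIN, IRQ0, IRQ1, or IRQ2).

Answer: IRQ0

Derivation:
Event 1 (INT 0): INT 0 arrives: push (MAIN, PC=0), enter IRQ0 at PC=0 (depth now 1)
Event 2 (EXEC): [IRQ0] PC=0: DEC 2 -> ACC=-2
Event 3 (EXEC): [IRQ0] PC=1: DEC 3 -> ACC=-5
Event 4 (EXEC): [IRQ0] PC=2: INC 3 -> ACC=-2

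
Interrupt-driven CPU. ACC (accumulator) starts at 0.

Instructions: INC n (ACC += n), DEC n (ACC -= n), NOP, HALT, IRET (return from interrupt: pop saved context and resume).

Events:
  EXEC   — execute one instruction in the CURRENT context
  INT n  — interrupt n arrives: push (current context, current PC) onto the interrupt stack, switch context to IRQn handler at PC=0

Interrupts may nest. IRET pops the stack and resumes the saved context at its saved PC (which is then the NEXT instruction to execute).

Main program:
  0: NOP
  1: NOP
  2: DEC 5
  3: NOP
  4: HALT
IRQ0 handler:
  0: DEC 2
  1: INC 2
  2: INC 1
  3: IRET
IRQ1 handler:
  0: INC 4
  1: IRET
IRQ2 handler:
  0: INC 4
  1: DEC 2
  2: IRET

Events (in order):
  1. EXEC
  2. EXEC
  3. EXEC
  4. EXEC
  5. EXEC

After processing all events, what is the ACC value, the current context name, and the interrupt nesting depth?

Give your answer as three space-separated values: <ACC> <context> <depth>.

Event 1 (EXEC): [MAIN] PC=0: NOP
Event 2 (EXEC): [MAIN] PC=1: NOP
Event 3 (EXEC): [MAIN] PC=2: DEC 5 -> ACC=-5
Event 4 (EXEC): [MAIN] PC=3: NOP
Event 5 (EXEC): [MAIN] PC=4: HALT

Answer: -5 MAIN 0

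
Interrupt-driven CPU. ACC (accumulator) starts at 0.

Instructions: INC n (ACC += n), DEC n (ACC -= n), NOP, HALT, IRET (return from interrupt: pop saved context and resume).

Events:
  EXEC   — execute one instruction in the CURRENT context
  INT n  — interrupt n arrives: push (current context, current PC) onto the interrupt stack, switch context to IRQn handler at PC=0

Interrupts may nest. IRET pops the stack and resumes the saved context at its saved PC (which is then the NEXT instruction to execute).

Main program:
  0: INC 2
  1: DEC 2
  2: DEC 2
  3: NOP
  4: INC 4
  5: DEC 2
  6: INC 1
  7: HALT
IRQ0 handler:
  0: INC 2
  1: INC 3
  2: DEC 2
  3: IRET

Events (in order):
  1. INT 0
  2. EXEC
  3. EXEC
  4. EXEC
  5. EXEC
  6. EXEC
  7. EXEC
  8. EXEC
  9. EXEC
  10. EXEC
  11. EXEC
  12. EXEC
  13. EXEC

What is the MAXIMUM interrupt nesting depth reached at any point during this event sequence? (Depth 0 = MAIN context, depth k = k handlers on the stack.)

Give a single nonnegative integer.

Event 1 (INT 0): INT 0 arrives: push (MAIN, PC=0), enter IRQ0 at PC=0 (depth now 1) [depth=1]
Event 2 (EXEC): [IRQ0] PC=0: INC 2 -> ACC=2 [depth=1]
Event 3 (EXEC): [IRQ0] PC=1: INC 3 -> ACC=5 [depth=1]
Event 4 (EXEC): [IRQ0] PC=2: DEC 2 -> ACC=3 [depth=1]
Event 5 (EXEC): [IRQ0] PC=3: IRET -> resume MAIN at PC=0 (depth now 0) [depth=0]
Event 6 (EXEC): [MAIN] PC=0: INC 2 -> ACC=5 [depth=0]
Event 7 (EXEC): [MAIN] PC=1: DEC 2 -> ACC=3 [depth=0]
Event 8 (EXEC): [MAIN] PC=2: DEC 2 -> ACC=1 [depth=0]
Event 9 (EXEC): [MAIN] PC=3: NOP [depth=0]
Event 10 (EXEC): [MAIN] PC=4: INC 4 -> ACC=5 [depth=0]
Event 11 (EXEC): [MAIN] PC=5: DEC 2 -> ACC=3 [depth=0]
Event 12 (EXEC): [MAIN] PC=6: INC 1 -> ACC=4 [depth=0]
Event 13 (EXEC): [MAIN] PC=7: HALT [depth=0]
Max depth observed: 1

Answer: 1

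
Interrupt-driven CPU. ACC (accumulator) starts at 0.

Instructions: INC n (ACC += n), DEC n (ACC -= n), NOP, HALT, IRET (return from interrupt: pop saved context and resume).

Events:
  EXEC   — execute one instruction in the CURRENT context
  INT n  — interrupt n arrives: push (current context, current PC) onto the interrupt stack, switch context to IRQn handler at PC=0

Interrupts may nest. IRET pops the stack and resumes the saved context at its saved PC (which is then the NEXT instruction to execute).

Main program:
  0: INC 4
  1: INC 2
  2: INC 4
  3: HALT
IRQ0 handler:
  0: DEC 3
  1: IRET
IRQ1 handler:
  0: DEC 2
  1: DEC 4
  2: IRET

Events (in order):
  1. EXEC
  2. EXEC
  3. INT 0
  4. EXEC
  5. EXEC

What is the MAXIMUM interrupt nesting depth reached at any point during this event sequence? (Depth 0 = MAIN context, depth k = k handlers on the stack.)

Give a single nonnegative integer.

Event 1 (EXEC): [MAIN] PC=0: INC 4 -> ACC=4 [depth=0]
Event 2 (EXEC): [MAIN] PC=1: INC 2 -> ACC=6 [depth=0]
Event 3 (INT 0): INT 0 arrives: push (MAIN, PC=2), enter IRQ0 at PC=0 (depth now 1) [depth=1]
Event 4 (EXEC): [IRQ0] PC=0: DEC 3 -> ACC=3 [depth=1]
Event 5 (EXEC): [IRQ0] PC=1: IRET -> resume MAIN at PC=2 (depth now 0) [depth=0]
Max depth observed: 1

Answer: 1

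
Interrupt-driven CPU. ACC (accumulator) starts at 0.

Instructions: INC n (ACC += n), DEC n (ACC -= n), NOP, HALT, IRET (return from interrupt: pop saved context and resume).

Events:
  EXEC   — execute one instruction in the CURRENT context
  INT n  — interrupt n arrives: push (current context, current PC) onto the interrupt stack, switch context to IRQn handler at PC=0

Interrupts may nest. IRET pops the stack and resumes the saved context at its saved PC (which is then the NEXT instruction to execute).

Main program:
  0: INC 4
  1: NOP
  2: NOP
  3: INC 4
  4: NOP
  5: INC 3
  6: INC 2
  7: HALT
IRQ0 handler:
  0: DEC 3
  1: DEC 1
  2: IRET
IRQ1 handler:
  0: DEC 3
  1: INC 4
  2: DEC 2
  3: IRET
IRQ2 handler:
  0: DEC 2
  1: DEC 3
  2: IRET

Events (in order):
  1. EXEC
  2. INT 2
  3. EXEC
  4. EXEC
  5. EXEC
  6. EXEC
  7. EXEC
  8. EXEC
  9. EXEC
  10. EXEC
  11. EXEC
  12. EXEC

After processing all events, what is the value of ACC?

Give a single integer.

Answer: 8

Derivation:
Event 1 (EXEC): [MAIN] PC=0: INC 4 -> ACC=4
Event 2 (INT 2): INT 2 arrives: push (MAIN, PC=1), enter IRQ2 at PC=0 (depth now 1)
Event 3 (EXEC): [IRQ2] PC=0: DEC 2 -> ACC=2
Event 4 (EXEC): [IRQ2] PC=1: DEC 3 -> ACC=-1
Event 5 (EXEC): [IRQ2] PC=2: IRET -> resume MAIN at PC=1 (depth now 0)
Event 6 (EXEC): [MAIN] PC=1: NOP
Event 7 (EXEC): [MAIN] PC=2: NOP
Event 8 (EXEC): [MAIN] PC=3: INC 4 -> ACC=3
Event 9 (EXEC): [MAIN] PC=4: NOP
Event 10 (EXEC): [MAIN] PC=5: INC 3 -> ACC=6
Event 11 (EXEC): [MAIN] PC=6: INC 2 -> ACC=8
Event 12 (EXEC): [MAIN] PC=7: HALT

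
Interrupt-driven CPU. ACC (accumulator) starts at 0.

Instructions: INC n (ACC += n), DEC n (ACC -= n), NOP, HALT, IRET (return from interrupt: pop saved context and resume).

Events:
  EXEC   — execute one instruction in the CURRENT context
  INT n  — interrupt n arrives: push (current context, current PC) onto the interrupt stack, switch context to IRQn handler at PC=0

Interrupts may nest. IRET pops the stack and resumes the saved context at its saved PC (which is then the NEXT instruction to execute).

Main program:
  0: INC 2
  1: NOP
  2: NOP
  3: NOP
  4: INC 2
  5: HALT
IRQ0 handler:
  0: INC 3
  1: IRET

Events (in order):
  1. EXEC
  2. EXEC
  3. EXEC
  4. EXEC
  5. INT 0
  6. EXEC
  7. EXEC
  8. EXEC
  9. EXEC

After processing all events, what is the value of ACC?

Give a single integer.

Answer: 7

Derivation:
Event 1 (EXEC): [MAIN] PC=0: INC 2 -> ACC=2
Event 2 (EXEC): [MAIN] PC=1: NOP
Event 3 (EXEC): [MAIN] PC=2: NOP
Event 4 (EXEC): [MAIN] PC=3: NOP
Event 5 (INT 0): INT 0 arrives: push (MAIN, PC=4), enter IRQ0 at PC=0 (depth now 1)
Event 6 (EXEC): [IRQ0] PC=0: INC 3 -> ACC=5
Event 7 (EXEC): [IRQ0] PC=1: IRET -> resume MAIN at PC=4 (depth now 0)
Event 8 (EXEC): [MAIN] PC=4: INC 2 -> ACC=7
Event 9 (EXEC): [MAIN] PC=5: HALT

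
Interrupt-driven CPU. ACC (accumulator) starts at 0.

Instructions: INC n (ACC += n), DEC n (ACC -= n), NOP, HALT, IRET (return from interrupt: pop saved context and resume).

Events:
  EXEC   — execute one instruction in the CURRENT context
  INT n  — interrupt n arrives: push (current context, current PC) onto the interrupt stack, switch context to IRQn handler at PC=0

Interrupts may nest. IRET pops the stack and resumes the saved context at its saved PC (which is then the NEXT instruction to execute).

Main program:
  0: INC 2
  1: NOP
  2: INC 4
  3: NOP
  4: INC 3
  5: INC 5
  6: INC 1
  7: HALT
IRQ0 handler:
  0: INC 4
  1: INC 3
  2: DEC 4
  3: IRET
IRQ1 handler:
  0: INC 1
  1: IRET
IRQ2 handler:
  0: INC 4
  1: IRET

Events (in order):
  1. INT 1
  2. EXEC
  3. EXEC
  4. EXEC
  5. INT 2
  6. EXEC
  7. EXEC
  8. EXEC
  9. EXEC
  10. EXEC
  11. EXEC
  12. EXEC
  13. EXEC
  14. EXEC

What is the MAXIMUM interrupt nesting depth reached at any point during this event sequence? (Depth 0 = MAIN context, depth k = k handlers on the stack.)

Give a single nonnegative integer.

Answer: 1

Derivation:
Event 1 (INT 1): INT 1 arrives: push (MAIN, PC=0), enter IRQ1 at PC=0 (depth now 1) [depth=1]
Event 2 (EXEC): [IRQ1] PC=0: INC 1 -> ACC=1 [depth=1]
Event 3 (EXEC): [IRQ1] PC=1: IRET -> resume MAIN at PC=0 (depth now 0) [depth=0]
Event 4 (EXEC): [MAIN] PC=0: INC 2 -> ACC=3 [depth=0]
Event 5 (INT 2): INT 2 arrives: push (MAIN, PC=1), enter IRQ2 at PC=0 (depth now 1) [depth=1]
Event 6 (EXEC): [IRQ2] PC=0: INC 4 -> ACC=7 [depth=1]
Event 7 (EXEC): [IRQ2] PC=1: IRET -> resume MAIN at PC=1 (depth now 0) [depth=0]
Event 8 (EXEC): [MAIN] PC=1: NOP [depth=0]
Event 9 (EXEC): [MAIN] PC=2: INC 4 -> ACC=11 [depth=0]
Event 10 (EXEC): [MAIN] PC=3: NOP [depth=0]
Event 11 (EXEC): [MAIN] PC=4: INC 3 -> ACC=14 [depth=0]
Event 12 (EXEC): [MAIN] PC=5: INC 5 -> ACC=19 [depth=0]
Event 13 (EXEC): [MAIN] PC=6: INC 1 -> ACC=20 [depth=0]
Event 14 (EXEC): [MAIN] PC=7: HALT [depth=0]
Max depth observed: 1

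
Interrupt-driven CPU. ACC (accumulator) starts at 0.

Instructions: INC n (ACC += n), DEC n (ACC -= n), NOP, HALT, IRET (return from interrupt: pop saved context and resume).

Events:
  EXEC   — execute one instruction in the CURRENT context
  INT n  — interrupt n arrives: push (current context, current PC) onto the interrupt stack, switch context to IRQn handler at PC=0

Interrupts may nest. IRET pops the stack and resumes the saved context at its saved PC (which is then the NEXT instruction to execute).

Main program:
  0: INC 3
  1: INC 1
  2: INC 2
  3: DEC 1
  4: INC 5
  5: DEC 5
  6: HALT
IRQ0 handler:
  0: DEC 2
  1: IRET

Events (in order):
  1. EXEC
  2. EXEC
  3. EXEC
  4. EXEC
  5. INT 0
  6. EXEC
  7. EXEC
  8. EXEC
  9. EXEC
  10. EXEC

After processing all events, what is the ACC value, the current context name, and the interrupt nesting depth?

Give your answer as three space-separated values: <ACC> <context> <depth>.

Answer: 3 MAIN 0

Derivation:
Event 1 (EXEC): [MAIN] PC=0: INC 3 -> ACC=3
Event 2 (EXEC): [MAIN] PC=1: INC 1 -> ACC=4
Event 3 (EXEC): [MAIN] PC=2: INC 2 -> ACC=6
Event 4 (EXEC): [MAIN] PC=3: DEC 1 -> ACC=5
Event 5 (INT 0): INT 0 arrives: push (MAIN, PC=4), enter IRQ0 at PC=0 (depth now 1)
Event 6 (EXEC): [IRQ0] PC=0: DEC 2 -> ACC=3
Event 7 (EXEC): [IRQ0] PC=1: IRET -> resume MAIN at PC=4 (depth now 0)
Event 8 (EXEC): [MAIN] PC=4: INC 5 -> ACC=8
Event 9 (EXEC): [MAIN] PC=5: DEC 5 -> ACC=3
Event 10 (EXEC): [MAIN] PC=6: HALT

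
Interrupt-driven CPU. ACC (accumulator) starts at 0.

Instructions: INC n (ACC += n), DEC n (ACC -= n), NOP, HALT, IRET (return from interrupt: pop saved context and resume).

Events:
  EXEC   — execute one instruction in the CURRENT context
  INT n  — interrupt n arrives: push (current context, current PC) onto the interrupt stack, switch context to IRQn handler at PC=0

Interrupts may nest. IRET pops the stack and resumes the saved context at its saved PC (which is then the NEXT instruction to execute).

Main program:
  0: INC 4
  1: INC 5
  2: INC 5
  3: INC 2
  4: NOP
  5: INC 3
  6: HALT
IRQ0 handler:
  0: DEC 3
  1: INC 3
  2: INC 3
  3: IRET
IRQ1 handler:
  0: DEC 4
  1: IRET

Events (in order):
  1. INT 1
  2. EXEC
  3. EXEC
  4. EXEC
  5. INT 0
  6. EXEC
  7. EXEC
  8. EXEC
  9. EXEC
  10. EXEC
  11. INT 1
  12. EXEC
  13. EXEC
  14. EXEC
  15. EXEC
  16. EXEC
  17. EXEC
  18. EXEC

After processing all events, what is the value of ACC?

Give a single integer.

Event 1 (INT 1): INT 1 arrives: push (MAIN, PC=0), enter IRQ1 at PC=0 (depth now 1)
Event 2 (EXEC): [IRQ1] PC=0: DEC 4 -> ACC=-4
Event 3 (EXEC): [IRQ1] PC=1: IRET -> resume MAIN at PC=0 (depth now 0)
Event 4 (EXEC): [MAIN] PC=0: INC 4 -> ACC=0
Event 5 (INT 0): INT 0 arrives: push (MAIN, PC=1), enter IRQ0 at PC=0 (depth now 1)
Event 6 (EXEC): [IRQ0] PC=0: DEC 3 -> ACC=-3
Event 7 (EXEC): [IRQ0] PC=1: INC 3 -> ACC=0
Event 8 (EXEC): [IRQ0] PC=2: INC 3 -> ACC=3
Event 9 (EXEC): [IRQ0] PC=3: IRET -> resume MAIN at PC=1 (depth now 0)
Event 10 (EXEC): [MAIN] PC=1: INC 5 -> ACC=8
Event 11 (INT 1): INT 1 arrives: push (MAIN, PC=2), enter IRQ1 at PC=0 (depth now 1)
Event 12 (EXEC): [IRQ1] PC=0: DEC 4 -> ACC=4
Event 13 (EXEC): [IRQ1] PC=1: IRET -> resume MAIN at PC=2 (depth now 0)
Event 14 (EXEC): [MAIN] PC=2: INC 5 -> ACC=9
Event 15 (EXEC): [MAIN] PC=3: INC 2 -> ACC=11
Event 16 (EXEC): [MAIN] PC=4: NOP
Event 17 (EXEC): [MAIN] PC=5: INC 3 -> ACC=14
Event 18 (EXEC): [MAIN] PC=6: HALT

Answer: 14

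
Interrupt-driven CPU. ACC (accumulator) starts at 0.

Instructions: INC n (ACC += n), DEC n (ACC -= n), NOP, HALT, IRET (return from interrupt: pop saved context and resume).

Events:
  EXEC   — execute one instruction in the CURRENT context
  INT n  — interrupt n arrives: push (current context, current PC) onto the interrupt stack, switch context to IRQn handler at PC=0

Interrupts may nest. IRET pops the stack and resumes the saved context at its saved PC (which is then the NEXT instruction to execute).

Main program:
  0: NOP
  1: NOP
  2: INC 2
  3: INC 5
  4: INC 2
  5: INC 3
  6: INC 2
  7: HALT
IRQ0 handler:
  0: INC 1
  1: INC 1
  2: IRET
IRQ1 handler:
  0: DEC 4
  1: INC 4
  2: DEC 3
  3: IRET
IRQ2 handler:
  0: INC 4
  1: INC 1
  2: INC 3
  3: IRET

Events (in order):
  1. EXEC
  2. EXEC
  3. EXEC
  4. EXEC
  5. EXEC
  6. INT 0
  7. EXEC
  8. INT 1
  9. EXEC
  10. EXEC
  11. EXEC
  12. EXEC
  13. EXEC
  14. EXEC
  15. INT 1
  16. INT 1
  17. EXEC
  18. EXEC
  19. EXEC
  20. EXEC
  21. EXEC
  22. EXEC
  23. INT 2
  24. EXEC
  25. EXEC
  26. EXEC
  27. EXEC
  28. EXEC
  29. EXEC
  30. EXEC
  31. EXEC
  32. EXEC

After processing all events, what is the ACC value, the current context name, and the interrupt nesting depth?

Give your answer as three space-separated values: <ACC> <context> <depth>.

Answer: 15 MAIN 0

Derivation:
Event 1 (EXEC): [MAIN] PC=0: NOP
Event 2 (EXEC): [MAIN] PC=1: NOP
Event 3 (EXEC): [MAIN] PC=2: INC 2 -> ACC=2
Event 4 (EXEC): [MAIN] PC=3: INC 5 -> ACC=7
Event 5 (EXEC): [MAIN] PC=4: INC 2 -> ACC=9
Event 6 (INT 0): INT 0 arrives: push (MAIN, PC=5), enter IRQ0 at PC=0 (depth now 1)
Event 7 (EXEC): [IRQ0] PC=0: INC 1 -> ACC=10
Event 8 (INT 1): INT 1 arrives: push (IRQ0, PC=1), enter IRQ1 at PC=0 (depth now 2)
Event 9 (EXEC): [IRQ1] PC=0: DEC 4 -> ACC=6
Event 10 (EXEC): [IRQ1] PC=1: INC 4 -> ACC=10
Event 11 (EXEC): [IRQ1] PC=2: DEC 3 -> ACC=7
Event 12 (EXEC): [IRQ1] PC=3: IRET -> resume IRQ0 at PC=1 (depth now 1)
Event 13 (EXEC): [IRQ0] PC=1: INC 1 -> ACC=8
Event 14 (EXEC): [IRQ0] PC=2: IRET -> resume MAIN at PC=5 (depth now 0)
Event 15 (INT 1): INT 1 arrives: push (MAIN, PC=5), enter IRQ1 at PC=0 (depth now 1)
Event 16 (INT 1): INT 1 arrives: push (IRQ1, PC=0), enter IRQ1 at PC=0 (depth now 2)
Event 17 (EXEC): [IRQ1] PC=0: DEC 4 -> ACC=4
Event 18 (EXEC): [IRQ1] PC=1: INC 4 -> ACC=8
Event 19 (EXEC): [IRQ1] PC=2: DEC 3 -> ACC=5
Event 20 (EXEC): [IRQ1] PC=3: IRET -> resume IRQ1 at PC=0 (depth now 1)
Event 21 (EXEC): [IRQ1] PC=0: DEC 4 -> ACC=1
Event 22 (EXEC): [IRQ1] PC=1: INC 4 -> ACC=5
Event 23 (INT 2): INT 2 arrives: push (IRQ1, PC=2), enter IRQ2 at PC=0 (depth now 2)
Event 24 (EXEC): [IRQ2] PC=0: INC 4 -> ACC=9
Event 25 (EXEC): [IRQ2] PC=1: INC 1 -> ACC=10
Event 26 (EXEC): [IRQ2] PC=2: INC 3 -> ACC=13
Event 27 (EXEC): [IRQ2] PC=3: IRET -> resume IRQ1 at PC=2 (depth now 1)
Event 28 (EXEC): [IRQ1] PC=2: DEC 3 -> ACC=10
Event 29 (EXEC): [IRQ1] PC=3: IRET -> resume MAIN at PC=5 (depth now 0)
Event 30 (EXEC): [MAIN] PC=5: INC 3 -> ACC=13
Event 31 (EXEC): [MAIN] PC=6: INC 2 -> ACC=15
Event 32 (EXEC): [MAIN] PC=7: HALT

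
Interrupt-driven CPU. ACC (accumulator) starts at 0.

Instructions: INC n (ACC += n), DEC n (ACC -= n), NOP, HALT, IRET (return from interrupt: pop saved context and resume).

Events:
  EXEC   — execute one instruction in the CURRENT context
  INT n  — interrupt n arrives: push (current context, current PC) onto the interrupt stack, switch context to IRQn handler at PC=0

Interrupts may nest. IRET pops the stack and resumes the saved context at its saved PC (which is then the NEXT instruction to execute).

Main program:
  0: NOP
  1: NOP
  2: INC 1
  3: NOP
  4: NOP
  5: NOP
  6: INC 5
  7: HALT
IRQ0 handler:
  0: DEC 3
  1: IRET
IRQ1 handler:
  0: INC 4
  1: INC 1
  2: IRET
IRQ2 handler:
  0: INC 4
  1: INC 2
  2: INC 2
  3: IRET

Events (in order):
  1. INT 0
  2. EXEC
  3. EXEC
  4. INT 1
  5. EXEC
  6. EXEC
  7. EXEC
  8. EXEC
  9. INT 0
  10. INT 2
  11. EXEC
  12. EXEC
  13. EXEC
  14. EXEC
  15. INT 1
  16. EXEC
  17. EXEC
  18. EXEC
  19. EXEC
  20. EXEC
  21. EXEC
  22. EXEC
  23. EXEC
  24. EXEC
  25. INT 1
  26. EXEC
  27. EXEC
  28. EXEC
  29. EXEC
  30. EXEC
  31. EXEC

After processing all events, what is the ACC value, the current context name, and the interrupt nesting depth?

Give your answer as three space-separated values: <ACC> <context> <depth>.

Event 1 (INT 0): INT 0 arrives: push (MAIN, PC=0), enter IRQ0 at PC=0 (depth now 1)
Event 2 (EXEC): [IRQ0] PC=0: DEC 3 -> ACC=-3
Event 3 (EXEC): [IRQ0] PC=1: IRET -> resume MAIN at PC=0 (depth now 0)
Event 4 (INT 1): INT 1 arrives: push (MAIN, PC=0), enter IRQ1 at PC=0 (depth now 1)
Event 5 (EXEC): [IRQ1] PC=0: INC 4 -> ACC=1
Event 6 (EXEC): [IRQ1] PC=1: INC 1 -> ACC=2
Event 7 (EXEC): [IRQ1] PC=2: IRET -> resume MAIN at PC=0 (depth now 0)
Event 8 (EXEC): [MAIN] PC=0: NOP
Event 9 (INT 0): INT 0 arrives: push (MAIN, PC=1), enter IRQ0 at PC=0 (depth now 1)
Event 10 (INT 2): INT 2 arrives: push (IRQ0, PC=0), enter IRQ2 at PC=0 (depth now 2)
Event 11 (EXEC): [IRQ2] PC=0: INC 4 -> ACC=6
Event 12 (EXEC): [IRQ2] PC=1: INC 2 -> ACC=8
Event 13 (EXEC): [IRQ2] PC=2: INC 2 -> ACC=10
Event 14 (EXEC): [IRQ2] PC=3: IRET -> resume IRQ0 at PC=0 (depth now 1)
Event 15 (INT 1): INT 1 arrives: push (IRQ0, PC=0), enter IRQ1 at PC=0 (depth now 2)
Event 16 (EXEC): [IRQ1] PC=0: INC 4 -> ACC=14
Event 17 (EXEC): [IRQ1] PC=1: INC 1 -> ACC=15
Event 18 (EXEC): [IRQ1] PC=2: IRET -> resume IRQ0 at PC=0 (depth now 1)
Event 19 (EXEC): [IRQ0] PC=0: DEC 3 -> ACC=12
Event 20 (EXEC): [IRQ0] PC=1: IRET -> resume MAIN at PC=1 (depth now 0)
Event 21 (EXEC): [MAIN] PC=1: NOP
Event 22 (EXEC): [MAIN] PC=2: INC 1 -> ACC=13
Event 23 (EXEC): [MAIN] PC=3: NOP
Event 24 (EXEC): [MAIN] PC=4: NOP
Event 25 (INT 1): INT 1 arrives: push (MAIN, PC=5), enter IRQ1 at PC=0 (depth now 1)
Event 26 (EXEC): [IRQ1] PC=0: INC 4 -> ACC=17
Event 27 (EXEC): [IRQ1] PC=1: INC 1 -> ACC=18
Event 28 (EXEC): [IRQ1] PC=2: IRET -> resume MAIN at PC=5 (depth now 0)
Event 29 (EXEC): [MAIN] PC=5: NOP
Event 30 (EXEC): [MAIN] PC=6: INC 5 -> ACC=23
Event 31 (EXEC): [MAIN] PC=7: HALT

Answer: 23 MAIN 0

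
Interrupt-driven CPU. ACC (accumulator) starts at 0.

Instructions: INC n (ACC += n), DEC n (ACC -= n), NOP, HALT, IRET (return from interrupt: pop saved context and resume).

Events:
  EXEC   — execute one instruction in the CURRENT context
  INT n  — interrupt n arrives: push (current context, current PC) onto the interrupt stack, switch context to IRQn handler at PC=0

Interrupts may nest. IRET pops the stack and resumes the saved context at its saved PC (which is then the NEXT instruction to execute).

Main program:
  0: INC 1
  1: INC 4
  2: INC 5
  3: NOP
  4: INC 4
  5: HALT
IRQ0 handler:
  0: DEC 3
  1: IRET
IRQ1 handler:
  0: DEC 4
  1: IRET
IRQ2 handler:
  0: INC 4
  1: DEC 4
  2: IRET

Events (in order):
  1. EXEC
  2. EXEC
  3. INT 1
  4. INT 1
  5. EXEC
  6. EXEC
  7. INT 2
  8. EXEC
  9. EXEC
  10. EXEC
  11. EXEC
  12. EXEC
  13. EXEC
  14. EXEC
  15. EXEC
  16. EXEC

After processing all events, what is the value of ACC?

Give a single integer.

Answer: 6

Derivation:
Event 1 (EXEC): [MAIN] PC=0: INC 1 -> ACC=1
Event 2 (EXEC): [MAIN] PC=1: INC 4 -> ACC=5
Event 3 (INT 1): INT 1 arrives: push (MAIN, PC=2), enter IRQ1 at PC=0 (depth now 1)
Event 4 (INT 1): INT 1 arrives: push (IRQ1, PC=0), enter IRQ1 at PC=0 (depth now 2)
Event 5 (EXEC): [IRQ1] PC=0: DEC 4 -> ACC=1
Event 6 (EXEC): [IRQ1] PC=1: IRET -> resume IRQ1 at PC=0 (depth now 1)
Event 7 (INT 2): INT 2 arrives: push (IRQ1, PC=0), enter IRQ2 at PC=0 (depth now 2)
Event 8 (EXEC): [IRQ2] PC=0: INC 4 -> ACC=5
Event 9 (EXEC): [IRQ2] PC=1: DEC 4 -> ACC=1
Event 10 (EXEC): [IRQ2] PC=2: IRET -> resume IRQ1 at PC=0 (depth now 1)
Event 11 (EXEC): [IRQ1] PC=0: DEC 4 -> ACC=-3
Event 12 (EXEC): [IRQ1] PC=1: IRET -> resume MAIN at PC=2 (depth now 0)
Event 13 (EXEC): [MAIN] PC=2: INC 5 -> ACC=2
Event 14 (EXEC): [MAIN] PC=3: NOP
Event 15 (EXEC): [MAIN] PC=4: INC 4 -> ACC=6
Event 16 (EXEC): [MAIN] PC=5: HALT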